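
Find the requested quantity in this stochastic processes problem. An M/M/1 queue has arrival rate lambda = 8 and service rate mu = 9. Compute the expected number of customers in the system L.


rho = 8/9 = 0.8889
L = rho/(1-rho)
= 0.8889/0.1111
= 8.0000

8.0000


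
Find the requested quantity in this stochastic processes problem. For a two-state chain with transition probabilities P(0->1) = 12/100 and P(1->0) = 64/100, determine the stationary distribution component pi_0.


Stationary distribution: pi_0 = p10/(p01+p10), pi_1 = p01/(p01+p10)
p01 = 0.1200, p10 = 0.6400
pi_0 = 0.8421

0.8421


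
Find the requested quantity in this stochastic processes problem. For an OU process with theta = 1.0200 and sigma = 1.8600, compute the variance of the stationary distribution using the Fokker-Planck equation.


Stationary variance = sigma^2 / (2*theta)
= 1.8600^2 / (2*1.0200)
= 3.4596 / 2.0400
= 1.6959

1.6959


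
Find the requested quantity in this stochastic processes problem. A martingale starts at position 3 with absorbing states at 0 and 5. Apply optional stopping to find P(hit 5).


By optional stopping theorem: E(M at tau) = M(0) = 3
P(hit 5)*5 + P(hit 0)*0 = 3
P(hit 5) = (3 - 0)/(5 - 0) = 3/5 = 0.6000

0.6000


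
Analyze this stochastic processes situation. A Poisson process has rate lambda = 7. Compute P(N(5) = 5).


P(N(t)=k) = (lambda*t)^k * exp(-lambda*t) / k!
lambda*t = 35
= 35^5 * exp(-35) / 5!
= 52521875 * 6.3051e-16 / 120
= 2.7596e-10

2.7596e-10


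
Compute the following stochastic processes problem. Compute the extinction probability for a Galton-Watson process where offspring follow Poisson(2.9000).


Since mu = 2.9000 > 1, extinction prob q < 1.
Solve s = exp(mu*(s-1)) iteratively.
q = 0.0668

0.0668


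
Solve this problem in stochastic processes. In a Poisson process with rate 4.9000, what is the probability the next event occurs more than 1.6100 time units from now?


P(X > t) = exp(-lambda * t)
= exp(-4.9000 * 1.6100)
= exp(-7.8890) = 3.7484e-04

3.7484e-04


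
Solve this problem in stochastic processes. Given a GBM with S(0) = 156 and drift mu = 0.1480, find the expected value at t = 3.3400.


E[S(t)] = S(0) * exp(mu * t)
= 156 * exp(0.1480 * 3.3400)
= 156 * 1.6394
= 255.7438

255.7438


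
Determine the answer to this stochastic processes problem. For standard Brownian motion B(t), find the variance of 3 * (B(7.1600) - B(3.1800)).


Var(alpha*(B(t)-B(s))) = alpha^2 * (t-s)
= 3^2 * (7.1600 - 3.1800)
= 9 * 3.9800
= 35.8200

35.8200


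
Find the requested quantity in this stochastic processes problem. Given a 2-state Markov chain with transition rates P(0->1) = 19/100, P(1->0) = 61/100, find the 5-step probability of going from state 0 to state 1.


Computing P^5 by matrix multiplication.
P = [[0.8100, 0.1900], [0.6100, 0.3900]]
After raising P to the power 5:
P^5(0,1) = 0.2374

0.2374


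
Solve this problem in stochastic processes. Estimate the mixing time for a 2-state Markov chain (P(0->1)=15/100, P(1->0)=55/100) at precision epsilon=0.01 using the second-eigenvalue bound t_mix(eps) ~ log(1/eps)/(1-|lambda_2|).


lambda_2 = |1 - p01 - p10| = |1 - 0.1500 - 0.5500| = 0.3000
t_mix ~ log(1/eps)/(1 - |lambda_2|)
= log(100)/(1 - 0.3000) = 4.6052/0.7000
= 6.5788

6.5788


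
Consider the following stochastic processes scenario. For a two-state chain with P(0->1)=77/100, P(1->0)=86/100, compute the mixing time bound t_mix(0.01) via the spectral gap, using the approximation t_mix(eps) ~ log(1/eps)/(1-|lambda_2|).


lambda_2 = |1 - p01 - p10| = |1 - 0.7700 - 0.8600| = 0.6300
t_mix ~ log(1/eps)/(1 - |lambda_2|)
= log(100)/(1 - 0.6300) = 4.6052/0.3700
= 12.4464

12.4464


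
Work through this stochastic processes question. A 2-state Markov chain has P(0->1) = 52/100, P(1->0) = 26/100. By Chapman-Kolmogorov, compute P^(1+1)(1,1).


P^2 = P^1 * P^1
Computing via matrix multiplication of the transition matrix.
Entry (1,1) of P^2 = 0.6828

0.6828


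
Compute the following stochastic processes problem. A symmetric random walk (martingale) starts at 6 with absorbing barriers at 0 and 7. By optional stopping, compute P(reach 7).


By optional stopping theorem: E(M at tau) = M(0) = 6
P(hit 7)*7 + P(hit 0)*0 = 6
P(hit 7) = (6 - 0)/(7 - 0) = 6/7 = 0.8571

0.8571


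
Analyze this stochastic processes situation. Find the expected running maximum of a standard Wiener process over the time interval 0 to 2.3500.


E(max B(s)) = sqrt(2t/pi)
= sqrt(2*2.3500/pi)
= sqrt(1.4961)
= 1.2231

1.2231


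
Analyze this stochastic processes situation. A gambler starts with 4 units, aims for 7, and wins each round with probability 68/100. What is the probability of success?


Gambler's ruin formula:
r = q/p = 0.3200/0.6800 = 0.4706
P(win) = (1 - r^i)/(1 - r^N)
= (1 - 0.4706^4)/(1 - 0.4706^7)
= 0.9558

0.9558


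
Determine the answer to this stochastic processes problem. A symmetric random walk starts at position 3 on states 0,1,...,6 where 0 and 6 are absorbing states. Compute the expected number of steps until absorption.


For symmetric RW on 0,...,N with absorbing barriers, E(i) = i*(N-i)
E(3) = 3 * 3 = 9

9


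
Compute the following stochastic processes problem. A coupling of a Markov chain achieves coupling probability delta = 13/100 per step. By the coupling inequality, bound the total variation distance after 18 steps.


TV distance bound <= (1-delta)^n
= (1 - 0.1300)^18
= 0.8700^18
= 0.0815

0.0815


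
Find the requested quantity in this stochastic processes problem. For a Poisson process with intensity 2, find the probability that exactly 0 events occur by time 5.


P(N(t)=k) = (lambda*t)^k * exp(-lambda*t) / k!
lambda*t = 10
= 10^0 * exp(-10) / 0!
= 1 * 4.5400e-05 / 1
= 4.5400e-05

4.5400e-05


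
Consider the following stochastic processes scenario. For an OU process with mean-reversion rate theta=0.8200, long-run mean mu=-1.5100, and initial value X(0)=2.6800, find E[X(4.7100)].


E[X(t)] = mu + (X(0) - mu)*exp(-theta*t)
= -1.5100 + (2.6800 - -1.5100)*exp(-0.8200*4.7100)
= -1.5100 + 4.1900 * 0.0210
= -1.4219

-1.4219


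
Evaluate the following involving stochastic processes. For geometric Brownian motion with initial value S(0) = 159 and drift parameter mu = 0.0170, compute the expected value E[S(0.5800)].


E[S(t)] = S(0) * exp(mu * t)
= 159 * exp(0.0170 * 0.5800)
= 159 * 1.0099
= 160.5755

160.5755


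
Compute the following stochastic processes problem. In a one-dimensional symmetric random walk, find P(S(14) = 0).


P(S(14) = 0) = C(14,7) / 4^7
= 3432 / 16384
= 0.2095

0.2095


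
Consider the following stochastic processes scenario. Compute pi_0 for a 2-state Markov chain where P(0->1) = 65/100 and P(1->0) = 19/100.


Stationary distribution: pi_0 = p10/(p01+p10), pi_1 = p01/(p01+p10)
p01 = 0.6500, p10 = 0.1900
pi_0 = 0.2262

0.2262


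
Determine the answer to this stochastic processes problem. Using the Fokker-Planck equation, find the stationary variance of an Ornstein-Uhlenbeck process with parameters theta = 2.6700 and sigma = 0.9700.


Stationary variance = sigma^2 / (2*theta)
= 0.9700^2 / (2*2.6700)
= 0.9409 / 5.3400
= 0.1762

0.1762


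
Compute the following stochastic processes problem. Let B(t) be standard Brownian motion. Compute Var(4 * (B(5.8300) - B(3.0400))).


Var(alpha*(B(t)-B(s))) = alpha^2 * (t-s)
= 4^2 * (5.8300 - 3.0400)
= 16 * 2.7900
= 44.6400

44.6400


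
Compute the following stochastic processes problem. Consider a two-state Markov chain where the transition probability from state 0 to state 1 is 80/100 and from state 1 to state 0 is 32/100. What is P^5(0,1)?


Computing P^5 by matrix multiplication.
P = [[0.2000, 0.8000], [0.3200, 0.6800]]
After raising P to the power 5:
P^5(0,1) = 0.7143

0.7143


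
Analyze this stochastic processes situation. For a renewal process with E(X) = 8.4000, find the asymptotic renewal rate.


Long-run renewal rate = 1/E(X)
= 1/8.4000
= 0.1190

0.1190


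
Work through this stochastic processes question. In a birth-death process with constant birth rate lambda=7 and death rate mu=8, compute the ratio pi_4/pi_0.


For birth-death process, pi_n/pi_0 = (lambda/mu)^n
= (7/8)^4
= 0.5862

0.5862


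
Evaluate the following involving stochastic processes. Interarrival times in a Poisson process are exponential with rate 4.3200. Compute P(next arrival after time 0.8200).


P(X > t) = exp(-lambda * t)
= exp(-4.3200 * 0.8200)
= exp(-3.5424) = 0.0289

0.0289


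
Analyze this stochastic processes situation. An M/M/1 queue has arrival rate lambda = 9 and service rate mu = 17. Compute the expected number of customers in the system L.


rho = 9/17 = 0.5294
L = rho/(1-rho)
= 0.5294/0.4706
= 1.1250

1.1250


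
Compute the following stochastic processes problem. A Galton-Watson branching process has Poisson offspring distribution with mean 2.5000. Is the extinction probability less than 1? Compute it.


Since mu = 2.5000 > 1, extinction prob q < 1.
Solve s = exp(mu*(s-1)) iteratively.
q = 0.1074

0.1074


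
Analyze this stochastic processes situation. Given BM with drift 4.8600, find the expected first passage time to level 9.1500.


Expected first passage time = a/mu
= 9.1500/4.8600
= 1.8827

1.8827


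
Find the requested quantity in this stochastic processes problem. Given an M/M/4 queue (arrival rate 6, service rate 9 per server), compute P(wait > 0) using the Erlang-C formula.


a = lambda/mu = 0.6667
rho = a/c = 0.1667
Erlang-C formula applied:
C(c,a) = 0.0051

0.0051


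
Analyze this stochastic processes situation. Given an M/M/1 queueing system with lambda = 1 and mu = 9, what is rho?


rho = lambda/mu
= 1/9
= 0.1111

0.1111


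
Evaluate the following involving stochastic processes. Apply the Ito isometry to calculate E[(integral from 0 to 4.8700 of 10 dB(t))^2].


By Ito isometry: E[(int f dB)^2] = int f^2 dt
= 10^2 * 4.8700
= 100 * 4.8700 = 487.0000

487.0000


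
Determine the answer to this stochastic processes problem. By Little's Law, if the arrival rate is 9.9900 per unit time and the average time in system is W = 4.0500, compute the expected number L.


Little's Law: L = lambda * W
= 9.9900 * 4.0500
= 40.4595

40.4595


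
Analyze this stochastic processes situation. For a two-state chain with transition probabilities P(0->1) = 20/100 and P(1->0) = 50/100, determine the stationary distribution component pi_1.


Stationary distribution: pi_0 = p10/(p01+p10), pi_1 = p01/(p01+p10)
p01 = 0.2000, p10 = 0.5000
pi_1 = 0.2857

0.2857


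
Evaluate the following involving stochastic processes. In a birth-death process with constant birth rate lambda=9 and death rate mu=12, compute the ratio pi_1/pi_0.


For birth-death process, pi_n/pi_0 = (lambda/mu)^n
= (9/12)^1
= 0.7500

0.7500


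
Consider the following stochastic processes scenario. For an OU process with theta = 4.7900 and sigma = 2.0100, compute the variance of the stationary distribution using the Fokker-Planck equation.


Stationary variance = sigma^2 / (2*theta)
= 2.0100^2 / (2*4.7900)
= 4.0401 / 9.5800
= 0.4217

0.4217


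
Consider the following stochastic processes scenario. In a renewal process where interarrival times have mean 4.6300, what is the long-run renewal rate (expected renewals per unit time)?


Long-run renewal rate = 1/E(X)
= 1/4.6300
= 0.2160

0.2160


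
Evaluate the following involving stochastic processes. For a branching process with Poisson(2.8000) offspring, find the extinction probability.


Since mu = 2.8000 > 1, extinction prob q < 1.
Solve s = exp(mu*(s-1)) iteratively.
q = 0.0750

0.0750


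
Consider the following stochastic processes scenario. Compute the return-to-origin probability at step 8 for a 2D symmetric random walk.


P = C(8,4)^2 / 4^8
= 70^2 / 65536
= 4900 / 65536
= 0.0748

0.0748


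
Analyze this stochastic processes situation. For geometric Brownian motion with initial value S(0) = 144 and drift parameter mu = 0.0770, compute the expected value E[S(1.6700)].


E[S(t)] = S(0) * exp(mu * t)
= 144 * exp(0.0770 * 1.6700)
= 144 * 1.1372
= 163.7602

163.7602


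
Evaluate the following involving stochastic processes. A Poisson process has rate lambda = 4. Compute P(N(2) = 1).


P(N(t)=k) = (lambda*t)^k * exp(-lambda*t) / k!
lambda*t = 8
= 8^1 * exp(-8) / 1!
= 8 * 3.3546e-04 / 1
= 0.0027

0.0027


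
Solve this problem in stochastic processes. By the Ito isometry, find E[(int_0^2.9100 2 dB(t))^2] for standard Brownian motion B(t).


By Ito isometry: E[(int f dB)^2] = int f^2 dt
= 2^2 * 2.9100
= 4 * 2.9100 = 11.6400

11.6400


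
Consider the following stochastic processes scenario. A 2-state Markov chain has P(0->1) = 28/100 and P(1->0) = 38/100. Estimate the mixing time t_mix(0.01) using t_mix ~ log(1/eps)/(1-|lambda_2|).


lambda_2 = |1 - p01 - p10| = |1 - 0.2800 - 0.3800| = 0.3400
t_mix ~ log(1/eps)/(1 - |lambda_2|)
= log(100)/(1 - 0.3400) = 4.6052/0.6600
= 6.9775

6.9775


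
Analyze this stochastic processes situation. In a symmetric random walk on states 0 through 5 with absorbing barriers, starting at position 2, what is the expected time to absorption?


For symmetric RW on 0,...,N with absorbing barriers, E(i) = i*(N-i)
E(2) = 2 * 3 = 6

6


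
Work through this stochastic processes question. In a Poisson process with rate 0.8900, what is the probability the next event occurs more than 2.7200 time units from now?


P(X > t) = exp(-lambda * t)
= exp(-0.8900 * 2.7200)
= exp(-2.4208) = 0.0889

0.0889


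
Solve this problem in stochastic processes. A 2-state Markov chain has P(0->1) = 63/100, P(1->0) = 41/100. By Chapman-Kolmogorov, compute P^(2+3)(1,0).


P^5 = P^2 * P^3
Computing via matrix multiplication of the transition matrix.
Entry (1,0) of P^5 = 0.3942

0.3942


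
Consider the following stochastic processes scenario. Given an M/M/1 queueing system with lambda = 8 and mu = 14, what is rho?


rho = lambda/mu
= 8/14
= 0.5714

0.5714


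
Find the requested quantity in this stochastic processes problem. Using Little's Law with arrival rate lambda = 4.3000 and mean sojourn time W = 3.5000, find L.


Little's Law: L = lambda * W
= 4.3000 * 3.5000
= 15.0500

15.0500


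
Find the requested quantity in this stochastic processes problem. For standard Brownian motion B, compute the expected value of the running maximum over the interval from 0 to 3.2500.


E(max B(s)) = sqrt(2t/pi)
= sqrt(2*3.2500/pi)
= sqrt(2.0690)
= 1.4384

1.4384


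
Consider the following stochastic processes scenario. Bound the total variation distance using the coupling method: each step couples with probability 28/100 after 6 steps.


TV distance bound <= (1-delta)^n
= (1 - 0.2800)^6
= 0.7200^6
= 0.1393

0.1393


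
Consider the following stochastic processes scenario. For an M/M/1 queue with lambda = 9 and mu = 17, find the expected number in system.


rho = 9/17 = 0.5294
L = rho/(1-rho)
= 0.5294/0.4706
= 1.1250

1.1250


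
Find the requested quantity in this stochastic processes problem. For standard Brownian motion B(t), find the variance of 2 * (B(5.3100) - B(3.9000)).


Var(alpha*(B(t)-B(s))) = alpha^2 * (t-s)
= 2^2 * (5.3100 - 3.9000)
= 4 * 1.4100
= 5.6400

5.6400


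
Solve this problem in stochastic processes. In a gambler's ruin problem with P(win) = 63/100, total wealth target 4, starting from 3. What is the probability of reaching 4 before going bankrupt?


Gambler's ruin formula:
r = q/p = 0.3700/0.6300 = 0.5873
P(win) = (1 - r^i)/(1 - r^N)
= (1 - 0.5873^3)/(1 - 0.5873^4)
= 0.9051

0.9051


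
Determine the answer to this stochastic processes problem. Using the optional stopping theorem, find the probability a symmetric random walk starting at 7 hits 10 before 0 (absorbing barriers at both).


By optional stopping theorem: E(M at tau) = M(0) = 7
P(hit 10)*10 + P(hit 0)*0 = 7
P(hit 10) = (7 - 0)/(10 - 0) = 7/10 = 0.7000

0.7000


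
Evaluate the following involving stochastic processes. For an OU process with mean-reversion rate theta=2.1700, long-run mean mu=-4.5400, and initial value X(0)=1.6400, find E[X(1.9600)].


E[X(t)] = mu + (X(0) - mu)*exp(-theta*t)
= -4.5400 + (1.6400 - -4.5400)*exp(-2.1700*1.9600)
= -4.5400 + 6.1800 * 0.0142
= -4.4521

-4.4521


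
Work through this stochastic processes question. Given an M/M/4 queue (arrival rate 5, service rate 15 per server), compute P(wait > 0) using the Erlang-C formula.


a = lambda/mu = 0.3333
rho = a/c = 0.0833
Erlang-C formula applied:
C(c,a) = 4.0209e-04

4.0209e-04


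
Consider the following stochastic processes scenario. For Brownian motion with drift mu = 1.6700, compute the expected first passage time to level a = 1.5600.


Expected first passage time = a/mu
= 1.5600/1.6700
= 0.9341

0.9341


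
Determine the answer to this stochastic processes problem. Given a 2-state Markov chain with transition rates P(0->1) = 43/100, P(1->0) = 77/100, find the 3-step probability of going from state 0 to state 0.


Computing P^3 by matrix multiplication.
P = [[0.5700, 0.4300], [0.7700, 0.2300]]
After raising P to the power 3:
P^3(0,0) = 0.6388

0.6388


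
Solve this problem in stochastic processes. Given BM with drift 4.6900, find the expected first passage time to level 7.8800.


Expected first passage time = a/mu
= 7.8800/4.6900
= 1.6802

1.6802


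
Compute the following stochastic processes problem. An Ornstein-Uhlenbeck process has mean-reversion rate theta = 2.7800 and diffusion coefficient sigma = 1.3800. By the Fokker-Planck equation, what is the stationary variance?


Stationary variance = sigma^2 / (2*theta)
= 1.3800^2 / (2*2.7800)
= 1.9044 / 5.5600
= 0.3425

0.3425


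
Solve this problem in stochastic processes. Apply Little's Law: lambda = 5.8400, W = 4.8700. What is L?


Little's Law: L = lambda * W
= 5.8400 * 4.8700
= 28.4408

28.4408


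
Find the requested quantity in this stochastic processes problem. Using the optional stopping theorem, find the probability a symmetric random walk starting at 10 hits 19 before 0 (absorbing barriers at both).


By optional stopping theorem: E(M at tau) = M(0) = 10
P(hit 19)*19 + P(hit 0)*0 = 10
P(hit 19) = (10 - 0)/(19 - 0) = 10/19 = 0.5263

0.5263


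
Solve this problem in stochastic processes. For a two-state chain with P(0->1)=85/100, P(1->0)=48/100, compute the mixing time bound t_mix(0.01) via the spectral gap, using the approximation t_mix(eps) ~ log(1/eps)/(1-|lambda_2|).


lambda_2 = |1 - p01 - p10| = |1 - 0.8500 - 0.4800| = 0.3300
t_mix ~ log(1/eps)/(1 - |lambda_2|)
= log(100)/(1 - 0.3300) = 4.6052/0.6700
= 6.8734

6.8734


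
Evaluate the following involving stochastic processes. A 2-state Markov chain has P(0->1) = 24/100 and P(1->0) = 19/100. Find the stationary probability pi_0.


Stationary distribution: pi_0 = p10/(p01+p10), pi_1 = p01/(p01+p10)
p01 = 0.2400, p10 = 0.1900
pi_0 = 0.4419

0.4419


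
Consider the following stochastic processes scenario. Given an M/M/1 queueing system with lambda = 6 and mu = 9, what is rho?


rho = lambda/mu
= 6/9
= 0.6667

0.6667


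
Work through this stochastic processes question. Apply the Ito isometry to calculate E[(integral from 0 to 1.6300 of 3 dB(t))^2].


By Ito isometry: E[(int f dB)^2] = int f^2 dt
= 3^2 * 1.6300
= 9 * 1.6300 = 14.6700

14.6700


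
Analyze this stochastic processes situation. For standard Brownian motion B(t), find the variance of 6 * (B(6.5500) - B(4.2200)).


Var(alpha*(B(t)-B(s))) = alpha^2 * (t-s)
= 6^2 * (6.5500 - 4.2200)
= 36 * 2.3300
= 83.8800

83.8800


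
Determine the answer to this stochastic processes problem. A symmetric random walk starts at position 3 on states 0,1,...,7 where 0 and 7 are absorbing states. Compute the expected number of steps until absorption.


For symmetric RW on 0,...,N with absorbing barriers, E(i) = i*(N-i)
E(3) = 3 * 4 = 12

12


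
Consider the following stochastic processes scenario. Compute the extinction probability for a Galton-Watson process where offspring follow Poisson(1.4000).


Since mu = 1.4000 > 1, extinction prob q < 1.
Solve s = exp(mu*(s-1)) iteratively.
q = 0.4890

0.4890


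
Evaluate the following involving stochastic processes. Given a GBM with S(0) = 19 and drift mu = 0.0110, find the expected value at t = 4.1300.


E[S(t)] = S(0) * exp(mu * t)
= 19 * exp(0.0110 * 4.1300)
= 19 * 1.0465
= 19.8831

19.8831


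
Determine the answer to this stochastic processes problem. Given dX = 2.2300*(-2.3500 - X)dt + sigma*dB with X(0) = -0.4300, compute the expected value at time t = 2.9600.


E[X(t)] = mu + (X(0) - mu)*exp(-theta*t)
= -2.3500 + (-0.4300 - -2.3500)*exp(-2.2300*2.9600)
= -2.3500 + 1.9200 * 0.0014
= -2.3474

-2.3474


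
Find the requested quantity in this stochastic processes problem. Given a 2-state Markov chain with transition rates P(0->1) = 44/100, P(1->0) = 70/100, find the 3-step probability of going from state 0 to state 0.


Computing P^3 by matrix multiplication.
P = [[0.5600, 0.4400], [0.7000, 0.3000]]
After raising P to the power 3:
P^3(0,0) = 0.6130

0.6130


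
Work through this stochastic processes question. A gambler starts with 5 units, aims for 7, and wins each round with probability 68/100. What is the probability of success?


Gambler's ruin formula:
r = q/p = 0.3200/0.6800 = 0.4706
P(win) = (1 - r^i)/(1 - r^N)
= (1 - 0.4706^5)/(1 - 0.4706^7)
= 0.9819

0.9819


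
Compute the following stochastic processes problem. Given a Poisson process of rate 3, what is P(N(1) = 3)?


P(N(t)=k) = (lambda*t)^k * exp(-lambda*t) / k!
lambda*t = 3
= 3^3 * exp(-3) / 3!
= 27 * 0.0498 / 6
= 0.2240

0.2240


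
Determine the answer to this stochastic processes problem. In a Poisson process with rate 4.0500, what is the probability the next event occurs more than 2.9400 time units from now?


P(X > t) = exp(-lambda * t)
= exp(-4.0500 * 2.9400)
= exp(-11.9070) = 6.7430e-06

6.7430e-06


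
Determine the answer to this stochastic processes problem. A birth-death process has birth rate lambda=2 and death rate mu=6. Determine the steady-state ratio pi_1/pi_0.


For birth-death process, pi_n/pi_0 = (lambda/mu)^n
= (2/6)^1
= 0.3333

0.3333


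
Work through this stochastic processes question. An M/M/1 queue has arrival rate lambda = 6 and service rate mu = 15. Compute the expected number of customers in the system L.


rho = 6/15 = 0.4000
L = rho/(1-rho)
= 0.4000/0.6000
= 0.6667

0.6667


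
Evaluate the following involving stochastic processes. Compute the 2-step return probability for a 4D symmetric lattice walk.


P(return in 2 steps) = P(reverse first step) = 1/(2d)
= 1/8
= 0.1250

0.1250


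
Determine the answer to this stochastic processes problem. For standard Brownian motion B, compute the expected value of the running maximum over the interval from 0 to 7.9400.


E(max B(s)) = sqrt(2t/pi)
= sqrt(2*7.9400/pi)
= sqrt(5.0548)
= 2.2483

2.2483


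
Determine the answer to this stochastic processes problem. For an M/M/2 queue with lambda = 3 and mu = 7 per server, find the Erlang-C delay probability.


a = lambda/mu = 0.4286
rho = a/c = 0.2143
Erlang-C formula applied:
C(c,a) = 0.0756

0.0756


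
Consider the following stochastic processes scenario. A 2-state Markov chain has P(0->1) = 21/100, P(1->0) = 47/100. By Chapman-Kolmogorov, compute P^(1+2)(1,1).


P^3 = P^1 * P^2
Computing via matrix multiplication of the transition matrix.
Entry (1,1) of P^3 = 0.3315

0.3315


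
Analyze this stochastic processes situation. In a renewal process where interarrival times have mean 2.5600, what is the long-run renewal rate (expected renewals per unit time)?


Long-run renewal rate = 1/E(X)
= 1/2.5600
= 0.3906

0.3906


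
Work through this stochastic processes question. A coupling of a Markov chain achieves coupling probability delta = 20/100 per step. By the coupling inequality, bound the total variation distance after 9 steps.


TV distance bound <= (1-delta)^n
= (1 - 0.2000)^9
= 0.8000^9
= 0.1342

0.1342


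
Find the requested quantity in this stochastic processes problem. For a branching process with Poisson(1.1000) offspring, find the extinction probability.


Since mu = 1.1000 > 1, extinction prob q < 1.
Solve s = exp(mu*(s-1)) iteratively.
q = 0.8239

0.8239


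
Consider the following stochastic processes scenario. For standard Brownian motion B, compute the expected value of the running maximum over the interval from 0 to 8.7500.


E(max B(s)) = sqrt(2t/pi)
= sqrt(2*8.7500/pi)
= sqrt(5.5704)
= 2.3602

2.3602


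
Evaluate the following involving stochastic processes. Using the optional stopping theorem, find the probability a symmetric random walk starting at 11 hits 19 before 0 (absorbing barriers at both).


By optional stopping theorem: E(M at tau) = M(0) = 11
P(hit 19)*19 + P(hit 0)*0 = 11
P(hit 19) = (11 - 0)/(19 - 0) = 11/19 = 0.5789

0.5789


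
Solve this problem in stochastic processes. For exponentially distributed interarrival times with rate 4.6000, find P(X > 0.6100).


P(X > t) = exp(-lambda * t)
= exp(-4.6000 * 0.6100)
= exp(-2.8060) = 0.0604

0.0604


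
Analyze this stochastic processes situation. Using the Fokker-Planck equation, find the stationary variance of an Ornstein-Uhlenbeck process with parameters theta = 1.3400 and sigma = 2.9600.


Stationary variance = sigma^2 / (2*theta)
= 2.9600^2 / (2*1.3400)
= 8.7616 / 2.6800
= 3.2693

3.2693


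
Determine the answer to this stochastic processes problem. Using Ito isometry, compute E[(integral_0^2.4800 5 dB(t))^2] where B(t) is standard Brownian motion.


By Ito isometry: E[(int f dB)^2] = int f^2 dt
= 5^2 * 2.4800
= 25 * 2.4800 = 62.0000

62.0000


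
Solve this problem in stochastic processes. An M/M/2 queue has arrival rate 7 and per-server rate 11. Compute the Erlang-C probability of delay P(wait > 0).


a = lambda/mu = 0.6364
rho = a/c = 0.3182
Erlang-C formula applied:
C(c,a) = 0.1536

0.1536


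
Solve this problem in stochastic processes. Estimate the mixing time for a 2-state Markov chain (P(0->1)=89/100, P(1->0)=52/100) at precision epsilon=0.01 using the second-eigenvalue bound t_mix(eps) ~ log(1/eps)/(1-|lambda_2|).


lambda_2 = |1 - p01 - p10| = |1 - 0.8900 - 0.5200| = 0.4100
t_mix ~ log(1/eps)/(1 - |lambda_2|)
= log(100)/(1 - 0.4100) = 4.6052/0.5900
= 7.8054

7.8054


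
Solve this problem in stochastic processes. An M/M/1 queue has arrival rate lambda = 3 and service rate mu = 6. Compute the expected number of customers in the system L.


rho = 3/6 = 0.5000
L = rho/(1-rho)
= 0.5000/0.5000
= 1.0000

1.0000


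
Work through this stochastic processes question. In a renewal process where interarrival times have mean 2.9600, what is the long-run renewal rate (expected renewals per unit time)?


Long-run renewal rate = 1/E(X)
= 1/2.9600
= 0.3378

0.3378


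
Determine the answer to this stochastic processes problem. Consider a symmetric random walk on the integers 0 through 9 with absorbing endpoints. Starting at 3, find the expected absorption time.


For symmetric RW on 0,...,N with absorbing barriers, E(i) = i*(N-i)
E(3) = 3 * 6 = 18

18


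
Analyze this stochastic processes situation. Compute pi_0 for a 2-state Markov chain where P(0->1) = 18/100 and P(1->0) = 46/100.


Stationary distribution: pi_0 = p10/(p01+p10), pi_1 = p01/(p01+p10)
p01 = 0.1800, p10 = 0.4600
pi_0 = 0.7188

0.7188


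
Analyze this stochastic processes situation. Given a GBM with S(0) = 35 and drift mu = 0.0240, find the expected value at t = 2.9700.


E[S(t)] = S(0) * exp(mu * t)
= 35 * exp(0.0240 * 2.9700)
= 35 * 1.0739
= 37.5859

37.5859


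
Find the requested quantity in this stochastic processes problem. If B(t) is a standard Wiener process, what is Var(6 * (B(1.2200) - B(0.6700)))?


Var(alpha*(B(t)-B(s))) = alpha^2 * (t-s)
= 6^2 * (1.2200 - 0.6700)
= 36 * 0.5500
= 19.8000

19.8000


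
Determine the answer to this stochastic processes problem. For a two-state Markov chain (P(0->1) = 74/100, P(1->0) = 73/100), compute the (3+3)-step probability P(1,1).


P^6 = P^3 * P^3
Computing via matrix multiplication of the transition matrix.
Entry (1,1) of P^6 = 0.5088

0.5088


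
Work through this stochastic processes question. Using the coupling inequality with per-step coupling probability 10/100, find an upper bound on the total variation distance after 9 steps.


TV distance bound <= (1-delta)^n
= (1 - 0.1000)^9
= 0.9000^9
= 0.3874

0.3874


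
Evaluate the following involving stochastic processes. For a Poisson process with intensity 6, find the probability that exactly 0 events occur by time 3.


P(N(t)=k) = (lambda*t)^k * exp(-lambda*t) / k!
lambda*t = 18
= 18^0 * exp(-18) / 0!
= 1 * 1.5230e-08 / 1
= 1.5230e-08

1.5230e-08


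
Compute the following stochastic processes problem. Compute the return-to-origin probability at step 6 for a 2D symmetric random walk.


P = C(6,3)^2 / 4^6
= 20^2 / 4096
= 400 / 4096
= 0.0977

0.0977


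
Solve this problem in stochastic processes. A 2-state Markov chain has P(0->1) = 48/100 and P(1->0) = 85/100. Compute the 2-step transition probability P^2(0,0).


Computing P^2 by matrix multiplication.
P = [[0.5200, 0.4800], [0.8500, 0.1500]]
After raising P to the power 2:
P^2(0,0) = 0.6784

0.6784


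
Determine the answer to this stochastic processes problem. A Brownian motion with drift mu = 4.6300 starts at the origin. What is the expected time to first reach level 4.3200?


Expected first passage time = a/mu
= 4.3200/4.6300
= 0.9330

0.9330


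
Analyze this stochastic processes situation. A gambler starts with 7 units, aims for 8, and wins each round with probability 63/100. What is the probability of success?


Gambler's ruin formula:
r = q/p = 0.3700/0.6300 = 0.5873
P(win) = (1 - r^i)/(1 - r^N)
= (1 - 0.5873^7)/(1 - 0.5873^8)
= 0.9899

0.9899


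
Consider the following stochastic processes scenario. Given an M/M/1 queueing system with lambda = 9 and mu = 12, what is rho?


rho = lambda/mu
= 9/12
= 0.7500

0.7500


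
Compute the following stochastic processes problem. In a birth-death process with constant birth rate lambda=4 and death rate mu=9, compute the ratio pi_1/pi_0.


For birth-death process, pi_n/pi_0 = (lambda/mu)^n
= (4/9)^1
= 0.4444

0.4444


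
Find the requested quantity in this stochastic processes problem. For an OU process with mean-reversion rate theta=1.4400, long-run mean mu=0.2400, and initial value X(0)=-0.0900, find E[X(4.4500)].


E[X(t)] = mu + (X(0) - mu)*exp(-theta*t)
= 0.2400 + (-0.0900 - 0.2400)*exp(-1.4400*4.4500)
= 0.2400 + -0.3300 * 0.0016
= 0.2395

0.2395


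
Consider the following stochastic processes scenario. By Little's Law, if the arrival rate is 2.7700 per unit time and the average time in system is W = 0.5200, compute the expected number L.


Little's Law: L = lambda * W
= 2.7700 * 0.5200
= 1.4404

1.4404


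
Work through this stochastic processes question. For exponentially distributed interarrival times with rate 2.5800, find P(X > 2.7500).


P(X > t) = exp(-lambda * t)
= exp(-2.5800 * 2.7500)
= exp(-7.0950) = 8.2924e-04

8.2924e-04


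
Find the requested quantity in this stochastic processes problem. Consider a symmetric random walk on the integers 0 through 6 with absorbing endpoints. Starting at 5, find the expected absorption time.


For symmetric RW on 0,...,N with absorbing barriers, E(i) = i*(N-i)
E(5) = 5 * 1 = 5

5


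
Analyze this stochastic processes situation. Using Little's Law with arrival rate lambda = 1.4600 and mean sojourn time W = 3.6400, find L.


Little's Law: L = lambda * W
= 1.4600 * 3.6400
= 5.3144

5.3144


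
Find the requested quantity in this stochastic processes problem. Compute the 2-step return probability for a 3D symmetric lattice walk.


P(return in 2 steps) = P(reverse first step) = 1/(2d)
= 1/6
= 0.1667

0.1667


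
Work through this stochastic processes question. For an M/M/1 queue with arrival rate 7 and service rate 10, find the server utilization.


rho = lambda/mu
= 7/10
= 0.7000

0.7000


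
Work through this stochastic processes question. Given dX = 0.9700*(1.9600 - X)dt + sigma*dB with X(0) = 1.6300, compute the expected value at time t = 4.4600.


E[X(t)] = mu + (X(0) - mu)*exp(-theta*t)
= 1.9600 + (1.6300 - 1.9600)*exp(-0.9700*4.4600)
= 1.9600 + -0.3300 * 0.0132
= 1.9556

1.9556


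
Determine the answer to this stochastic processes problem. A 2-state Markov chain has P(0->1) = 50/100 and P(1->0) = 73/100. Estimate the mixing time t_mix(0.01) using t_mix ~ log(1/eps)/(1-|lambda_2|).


lambda_2 = |1 - p01 - p10| = |1 - 0.5000 - 0.7300| = 0.2300
t_mix ~ log(1/eps)/(1 - |lambda_2|)
= log(100)/(1 - 0.2300) = 4.6052/0.7700
= 5.9807

5.9807


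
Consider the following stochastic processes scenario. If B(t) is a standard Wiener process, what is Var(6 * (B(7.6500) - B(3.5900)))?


Var(alpha*(B(t)-B(s))) = alpha^2 * (t-s)
= 6^2 * (7.6500 - 3.5900)
= 36 * 4.0600
= 146.1600

146.1600


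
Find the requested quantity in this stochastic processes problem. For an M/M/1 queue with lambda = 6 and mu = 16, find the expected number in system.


rho = 6/16 = 0.3750
L = rho/(1-rho)
= 0.3750/0.6250
= 0.6000

0.6000


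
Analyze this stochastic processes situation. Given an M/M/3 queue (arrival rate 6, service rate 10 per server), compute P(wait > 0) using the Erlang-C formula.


a = lambda/mu = 0.6000
rho = a/c = 0.2000
Erlang-C formula applied:
C(c,a) = 0.0247

0.0247


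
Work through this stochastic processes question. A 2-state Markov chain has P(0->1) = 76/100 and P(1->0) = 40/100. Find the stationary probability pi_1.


Stationary distribution: pi_0 = p10/(p01+p10), pi_1 = p01/(p01+p10)
p01 = 0.7600, p10 = 0.4000
pi_1 = 0.6552

0.6552


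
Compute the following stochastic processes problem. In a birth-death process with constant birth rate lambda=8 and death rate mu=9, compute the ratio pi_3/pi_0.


For birth-death process, pi_n/pi_0 = (lambda/mu)^n
= (8/9)^3
= 0.7023

0.7023


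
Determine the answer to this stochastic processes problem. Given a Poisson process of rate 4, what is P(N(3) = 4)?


P(N(t)=k) = (lambda*t)^k * exp(-lambda*t) / k!
lambda*t = 12
= 12^4 * exp(-12) / 4!
= 20736 * 6.1442e-06 / 24
= 0.0053

0.0053


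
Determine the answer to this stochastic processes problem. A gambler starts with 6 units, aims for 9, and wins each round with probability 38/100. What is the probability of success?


Gambler's ruin formula:
r = q/p = 0.6200/0.3800 = 1.6316
P(win) = (1 - r^i)/(1 - r^N)
= (1 - 1.6316^6)/(1 - 1.6316^9)
= 0.2207

0.2207


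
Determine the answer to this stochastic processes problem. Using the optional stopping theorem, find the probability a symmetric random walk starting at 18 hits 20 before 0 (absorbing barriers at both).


By optional stopping theorem: E(M at tau) = M(0) = 18
P(hit 20)*20 + P(hit 0)*0 = 18
P(hit 20) = (18 - 0)/(20 - 0) = 9/10 = 0.9000

0.9000


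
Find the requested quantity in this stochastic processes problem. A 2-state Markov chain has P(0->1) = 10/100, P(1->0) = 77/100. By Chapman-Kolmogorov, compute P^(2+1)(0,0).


P^3 = P^2 * P^1
Computing via matrix multiplication of the transition matrix.
Entry (0,0) of P^3 = 0.8853

0.8853


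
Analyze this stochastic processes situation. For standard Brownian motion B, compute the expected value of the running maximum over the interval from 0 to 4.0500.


E(max B(s)) = sqrt(2t/pi)
= sqrt(2*4.0500/pi)
= sqrt(2.5783)
= 1.6057

1.6057


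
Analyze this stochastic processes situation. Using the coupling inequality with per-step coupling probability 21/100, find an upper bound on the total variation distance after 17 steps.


TV distance bound <= (1-delta)^n
= (1 - 0.2100)^17
= 0.7900^17
= 0.0182

0.0182


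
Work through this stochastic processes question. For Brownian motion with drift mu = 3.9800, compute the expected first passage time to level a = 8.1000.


Expected first passage time = a/mu
= 8.1000/3.9800
= 2.0352

2.0352


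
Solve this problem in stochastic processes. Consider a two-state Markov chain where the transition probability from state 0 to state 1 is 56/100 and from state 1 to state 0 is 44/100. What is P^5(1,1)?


Computing P^5 by matrix multiplication.
P = [[0.4400, 0.5600], [0.4400, 0.5600]]
After raising P to the power 5:
P^5(1,1) = 0.5600

0.5600


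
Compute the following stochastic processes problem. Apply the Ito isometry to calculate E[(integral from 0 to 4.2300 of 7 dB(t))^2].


By Ito isometry: E[(int f dB)^2] = int f^2 dt
= 7^2 * 4.2300
= 49 * 4.2300 = 207.2700

207.2700


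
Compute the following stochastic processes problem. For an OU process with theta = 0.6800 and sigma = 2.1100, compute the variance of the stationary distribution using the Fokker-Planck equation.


Stationary variance = sigma^2 / (2*theta)
= 2.1100^2 / (2*0.6800)
= 4.4521 / 1.3600
= 3.2736

3.2736


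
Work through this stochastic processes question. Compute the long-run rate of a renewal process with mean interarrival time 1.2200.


Long-run renewal rate = 1/E(X)
= 1/1.2200
= 0.8197

0.8197


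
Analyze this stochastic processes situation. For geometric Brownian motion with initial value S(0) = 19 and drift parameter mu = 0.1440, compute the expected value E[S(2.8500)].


E[S(t)] = S(0) * exp(mu * t)
= 19 * exp(0.1440 * 2.8500)
= 19 * 1.5074
= 28.6410

28.6410


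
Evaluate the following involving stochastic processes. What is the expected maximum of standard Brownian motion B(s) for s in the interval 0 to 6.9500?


E(max B(s)) = sqrt(2t/pi)
= sqrt(2*6.9500/pi)
= sqrt(4.4245)
= 2.1035

2.1035


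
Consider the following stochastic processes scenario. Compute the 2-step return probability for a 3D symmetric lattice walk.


P(return in 2 steps) = P(reverse first step) = 1/(2d)
= 1/6
= 0.1667

0.1667


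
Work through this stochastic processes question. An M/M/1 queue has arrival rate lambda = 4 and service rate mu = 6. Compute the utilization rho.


rho = lambda/mu
= 4/6
= 0.6667

0.6667


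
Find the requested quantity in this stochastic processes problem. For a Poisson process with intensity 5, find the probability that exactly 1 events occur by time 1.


P(N(t)=k) = (lambda*t)^k * exp(-lambda*t) / k!
lambda*t = 5
= 5^1 * exp(-5) / 1!
= 5 * 0.0067 / 1
= 0.0337

0.0337


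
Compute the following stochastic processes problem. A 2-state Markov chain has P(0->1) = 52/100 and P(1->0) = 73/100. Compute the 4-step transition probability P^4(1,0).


Computing P^4 by matrix multiplication.
P = [[0.4800, 0.5200], [0.7300, 0.2700]]
After raising P to the power 4:
P^4(1,0) = 0.5817

0.5817


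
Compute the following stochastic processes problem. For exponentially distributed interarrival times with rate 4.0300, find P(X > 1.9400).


P(X > t) = exp(-lambda * t)
= exp(-4.0300 * 1.9400)
= exp(-7.8182) = 4.0235e-04

4.0235e-04


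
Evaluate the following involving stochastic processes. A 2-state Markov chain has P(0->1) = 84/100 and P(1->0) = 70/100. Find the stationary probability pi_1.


Stationary distribution: pi_0 = p10/(p01+p10), pi_1 = p01/(p01+p10)
p01 = 0.8400, p10 = 0.7000
pi_1 = 0.5455

0.5455


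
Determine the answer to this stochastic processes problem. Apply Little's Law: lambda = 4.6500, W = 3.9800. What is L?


Little's Law: L = lambda * W
= 4.6500 * 3.9800
= 18.5070

18.5070


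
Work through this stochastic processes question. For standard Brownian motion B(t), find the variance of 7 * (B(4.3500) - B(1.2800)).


Var(alpha*(B(t)-B(s))) = alpha^2 * (t-s)
= 7^2 * (4.3500 - 1.2800)
= 49 * 3.0700
= 150.4300

150.4300


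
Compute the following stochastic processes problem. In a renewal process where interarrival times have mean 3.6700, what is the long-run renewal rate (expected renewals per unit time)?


Long-run renewal rate = 1/E(X)
= 1/3.6700
= 0.2725

0.2725
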